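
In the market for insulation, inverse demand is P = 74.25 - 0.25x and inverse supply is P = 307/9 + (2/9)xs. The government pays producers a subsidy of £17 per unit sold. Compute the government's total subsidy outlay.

Government cost = £2057

Pre-subsidy: 74.25 - 0.25x = 307/9 + (2/9)x gives x* = 85 and P* = 53.
With the subsidy, sellers receive Ps = Pb + 17 for each unit, where Pb is the price buyers pay.
On the curves, Pb = 74.25 - 0.25x and Ps = 307/9 + (2/9)x; the wedge Ps − Pb = 17 gives 307/9 + (2/9)x − (74.25 - 0.25x) = 17, so x' = 121.
Then Pb = 74.25 − 0.25·121 = 44 and Ps = 307/9 + (2/9)·121 = 61.
Government outlay = subsidy × quantity = 17 × 121 = 2057.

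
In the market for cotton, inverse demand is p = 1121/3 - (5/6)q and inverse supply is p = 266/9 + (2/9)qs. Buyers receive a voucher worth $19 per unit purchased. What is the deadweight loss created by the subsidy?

Deadweight loss = $171

Pre-subsidy: 1121/3 - (5/6)q = 266/9 + (2/9)q gives q* = 326 and p* = 102.
With the rebate, buyers effectively pay pb = ps − 19, where ps is the price sellers receive.
On the curves, pb = 1121/3 - (5/6)q and ps = 266/9 + (2/9)q; the wedge ps − pb = 19 gives 266/9 + (2/9)q − (1121/3 - (5/6)q) = 19, so q' = 344.
Then pb = 1121/3 − (5/6)·344 = 87 and ps = 266/9 + (2/9)·344 = 106.
The subsidy expands output by 344 − 326 = 18 past the efficient level; on those units the gap between marginal cost and willingness to pay runs from 0 up to 19.
DWL = ½ × 19 × 18 = 171.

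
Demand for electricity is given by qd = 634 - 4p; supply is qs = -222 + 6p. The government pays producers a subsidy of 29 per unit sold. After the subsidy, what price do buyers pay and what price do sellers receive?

Pre-subsidy: 634 - 4p = -222 + 6p gives p* = 85.6, q* = 291.6.
With the subsidy, sellers receive ps = pb + 29 for each unit, where pb is the price buyers pay.
Supply in terms of pb becomes qs = -222 + 6(pb + 29) = -48 + 6pb. Setting this equal to demand: 634 - 4pb = -48 + 6pb, so pb = 68.2.
Sellers receive ps = 68.2 + 29 = 97.2; q' = 634 − 4·68.2 = 361.2.

Buyers pay 68.2; sellers receive 97.2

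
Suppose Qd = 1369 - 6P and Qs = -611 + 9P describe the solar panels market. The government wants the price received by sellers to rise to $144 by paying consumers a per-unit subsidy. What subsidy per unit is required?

At a seller price of 144, quantity supplied is -611 + 9·144 = 685.
Buyers absorb 685 only when they pay Pb with 1369 − 6·Pb = 685, i.e. Pb = 114.
s = Ps − Pb = 144 − 114 = 30.

Required subsidy s = $30 per unit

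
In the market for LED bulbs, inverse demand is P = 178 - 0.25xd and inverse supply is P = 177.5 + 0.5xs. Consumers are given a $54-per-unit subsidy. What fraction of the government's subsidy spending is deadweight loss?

Pre-subsidy: 178 - 0.25x = 177.5 + 0.5x gives x* = 2/3 and P* = 1067/6.
With the rebate, buyers effectively pay Pb = Ps − 54, where Ps is the price sellers receive.
On the curves, Pb = 178 - 0.25x and Ps = 177.5 + 0.5x; the wedge Ps − Pb = 54 gives 177.5 + 0.5x − (178 - 0.25x) = 54, so x' = 218/3.
Then Pb = 178 − 0.25·(218/3) = 959/6 and Ps = 177.5 + 0.5·(218/3) = 1283/6.
ΔCS = ½(2/3 + 218/3)(1067/6 − 959/6) = 660; ΔPS = ½(2/3 + 218/3)(1283/6 − 1067/6) = 1320.
Government spending = 54 × 218/3 = 3924.
DWL = ½ × 54 × (218/3 − 2/3) = 1944; fraction = 1944 / 3924 = 54/109.

DWL / government spending = 54/109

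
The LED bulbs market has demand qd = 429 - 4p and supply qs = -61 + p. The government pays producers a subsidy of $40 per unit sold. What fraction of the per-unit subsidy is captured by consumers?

Pre-subsidy: 429 - 4p = -61 + p gives p* = 98, q* = 37.
With the subsidy, sellers receive ps = pb + 40 for each unit, where pb is the price buyers pay.
Supply in terms of pb becomes qs = -61 + 1(pb + 40) = -21 + pb. Setting this equal to demand: 429 - 4pb = -21 + pb, so pb = 90.
Sellers receive ps = 90 + 40 = 130; q' = 429 − 4·90 = 69.
Buyers' price falls by p* − pb = 98 − 90 = 8; sellers' price rises by ps − p* = 130 − 98 = 32.
So consumers capture 8/40 = 0.2 of each unit of subsidy.

Consumer share = 0.2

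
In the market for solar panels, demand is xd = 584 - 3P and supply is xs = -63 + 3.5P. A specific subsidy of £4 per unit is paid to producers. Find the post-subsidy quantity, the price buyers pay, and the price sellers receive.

x' = 3794/13; buyers pay 1266/13; sellers receive 1318/13

Pre-subsidy: 584 - 3P = -63 + 3.5P gives P* = 1294/13, x* = 3710/13.
With the subsidy, sellers receive Ps = Pb + 4 for each unit, where Pb is the price buyers pay.
Supply in terms of Pb becomes xs = -63 + 3.5(Pb + 4) = -49 + 3.5Pb. Setting this equal to demand: 584 - 3Pb = -49 + 3.5Pb, so Pb = 1266/13.
Sellers receive Ps = 1266/13 + 4 = 1318/13; x' = 584 − 3·(1266/13) = 3794/13.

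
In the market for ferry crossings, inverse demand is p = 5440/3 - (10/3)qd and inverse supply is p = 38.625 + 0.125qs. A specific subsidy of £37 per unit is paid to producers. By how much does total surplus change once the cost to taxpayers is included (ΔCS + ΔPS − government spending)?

Pre-subsidy: 5440/3 - (10/3)q = 38.625 + 0.125q gives q* = 42593/83 and p* = 8530/83.
With the subsidy, sellers receive ps = pb + 37 for each unit, where pb is the price buyers pay.
On the curves, pb = 5440/3 - (10/3)q and ps = 38.625 + 0.125q; the wedge ps − pb = 37 gives 38.625 + 0.125q − (5440/3 - (10/3)q) = 37, so q' = 43481/83.
Then pb = 5440/3 − (10/3)·(43481/83) = 5570/83 and ps = 38.625 + 0.125·(43481/83) = 8641/83.
ΔCS = ½(42593/83 + 43481/83)(8530/83 − 5570/83) = 127389520/6889; ΔPS = ½(42593/83 + 43481/83)(8641/83 − 8530/83) = 4777107/6889.
Government spending = 37 × 43481/83 = 1608797/83.
Net change = 127389520/6889 + 4777107/6889 − 1608797/83 = -16428/83. The loss equals the DWL triangle ½·37·888/83.

Net change in total surplus = -16428/83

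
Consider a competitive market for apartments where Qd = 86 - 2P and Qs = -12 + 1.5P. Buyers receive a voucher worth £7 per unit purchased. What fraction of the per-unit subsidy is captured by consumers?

Consumer share = 3/7

Pre-subsidy: 86 - 2P = -12 + 1.5P gives P* = 28, Q* = 30.
With the rebate, buyers effectively pay Pb = Ps − 7, where Ps is the price sellers receive.
Demand in terms of Ps becomes Qd = 86 − 2(Ps − 7) = 100 - 2Ps. Setting this equal to supply: 100 - 2Ps = -12 + 1.5Ps, so Ps = 32.
Buyers pay Pb = 32 − 7 = 25; Q' = -12 + 1.5·32 = 36.
Buyers' price falls by P* − Pb = 28 − 25 = 3; sellers' price rises by Ps − P* = 32 − 28 = 4.
So consumers capture 3/7 = 3/7 of each unit of subsidy.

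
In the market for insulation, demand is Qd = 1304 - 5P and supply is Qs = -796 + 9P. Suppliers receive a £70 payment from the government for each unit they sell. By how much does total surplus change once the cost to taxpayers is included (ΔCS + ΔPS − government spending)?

Pre-subsidy: 1304 - 5P = -796 + 9P gives P* = 150, Q* = 554.
With the subsidy, sellers receive Ps = Pb + 70 for each unit, where Pb is the price buyers pay.
Supply in terms of Pb becomes Qs = -796 + 9(Pb + 70) = -166 + 9Pb. Setting this equal to demand: 1304 - 5Pb = -166 + 9Pb, so Pb = 105.
Sellers receive Ps = 105 + 70 = 175; Q' = 1304 − 5·105 = 779.
ΔCS = ½(554 + 779)(150 − 105) = 29992.5; ΔPS = ½(554 + 779)(175 − 150) = 16662.5.
Government spending = 70 × 779 = 54530.
Net change = 29992.5 + 16662.5 − 54530 = -7875. The loss equals the DWL triangle ½·70·225.

Net change in total surplus = -£7875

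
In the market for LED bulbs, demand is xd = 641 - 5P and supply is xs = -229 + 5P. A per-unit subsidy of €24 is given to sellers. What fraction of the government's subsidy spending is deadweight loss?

DWL / government spending = 15/133

Pre-subsidy: 641 - 5P = -229 + 5P gives P* = 87, x* = 206.
With the subsidy, sellers receive Ps = Pb + 24 for each unit, where Pb is the price buyers pay.
Supply in terms of Pb becomes xs = -229 + 5(Pb + 24) = -109 + 5Pb. Setting this equal to demand: 641 - 5Pb = -109 + 5Pb, so Pb = 75.
Sellers receive Ps = 75 + 24 = 99; x' = 641 − 5·75 = 266.
ΔCS = ½(206 + 266)(87 − 75) = 2832; ΔPS = ½(206 + 266)(99 − 87) = 2832.
Government spending = 24 × 266 = 6384.
DWL = ½ × 24 × (266 − 206) = 720; fraction = 720 / 6384 = 15/133.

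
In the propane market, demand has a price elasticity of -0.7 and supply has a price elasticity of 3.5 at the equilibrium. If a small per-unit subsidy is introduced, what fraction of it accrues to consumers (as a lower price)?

Consumer share = 5/6

For a small subsidy around the equilibrium, the benefit split depends on the relative slopes, which at a point are proportional to the elasticities.
Buyer share = εs/(εs + |εd|) = 3.5/(3.5 + 0.7) = 5/6; seller share = |εd|/(εs + |εd|) = 1/6.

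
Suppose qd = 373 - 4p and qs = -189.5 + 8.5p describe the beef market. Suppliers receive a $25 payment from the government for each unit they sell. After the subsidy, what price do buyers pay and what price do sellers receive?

Buyers pay $28; sellers receive $53

Pre-subsidy: 373 - 4p = -189.5 + 8.5p gives p* = 45, q* = 193.
With the subsidy, sellers receive ps = pb + 25 for each unit, where pb is the price buyers pay.
Supply in terms of pb becomes qs = -189.5 + 8.5(pb + 25) = 23 + 8.5pb. Setting this equal to demand: 373 - 4pb = 23 + 8.5pb, so pb = 28.
Sellers receive ps = 28 + 25 = 53; q' = 373 − 4·28 = 261.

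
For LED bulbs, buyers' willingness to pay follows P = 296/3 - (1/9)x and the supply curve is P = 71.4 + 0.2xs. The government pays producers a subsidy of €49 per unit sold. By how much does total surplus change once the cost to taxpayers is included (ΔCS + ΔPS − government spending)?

Pre-subsidy: 296/3 - (1/9)x = 71.4 + 0.2x gives x* = 1227/14 and P* = 1245/14.
With the subsidy, sellers receive Ps = Pb + 49 for each unit, where Pb is the price buyers pay.
On the curves, Pb = 296/3 - (1/9)x and Ps = 71.4 + 0.2x; the wedge Ps − Pb = 49 gives 71.4 + 0.2x − (296/3 - (1/9)x) = 49, so x' = 1716/7.
Then Pb = 296/3 − (1/9)·(1716/7) = 500/7 and Ps = 71.4 + 0.2·(1716/7) = 843/7.
ΔCS = ½(1227/14 + 1716/7)(1245/14 − 500/7) = 2911.875; ΔPS = ½(1227/14 + 1716/7)(843/7 − 1245/14) = 5241.375.
Government spending = 49 × 1716/7 = 12012.
Net change = 2911.875 + 5241.375 − 12012 = -3858.75. The loss equals the DWL triangle ½·49·157.5.

Net change in total surplus = -€3858.75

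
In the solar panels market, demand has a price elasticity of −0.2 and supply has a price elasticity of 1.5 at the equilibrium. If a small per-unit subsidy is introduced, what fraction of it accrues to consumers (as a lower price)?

Consumer share = 15/17

For a small subsidy around the equilibrium, the benefit split depends on the relative slopes, which at a point are proportional to the elasticities.
Buyer share = εs/(εs + |εd|) = 1.5/(1.5 + 0.2) = 15/17; seller share = |εd|/(εs + |εd|) = 2/17.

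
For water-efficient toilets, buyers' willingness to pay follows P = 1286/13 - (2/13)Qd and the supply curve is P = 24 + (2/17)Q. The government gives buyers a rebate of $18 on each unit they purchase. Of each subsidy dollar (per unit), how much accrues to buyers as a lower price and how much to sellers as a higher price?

Pre-subsidy: 1286/13 - (2/13)Q = 24 + (2/17)Q gives Q* = 8279/30 and P* = 847/15.
With the rebate, buyers effectively pay Pb = Ps − 18, where Ps is the price sellers receive.
On the curves, Pb = 1286/13 - (2/13)Q and Ps = 24 + (2/17)Q; the wedge Ps − Pb = 18 gives 24 + (2/17)Q − (1286/13 - (2/13)Q) = 18, so Q' = 5134/15.
Then Pb = 1286/13 − (2/13)·(5134/15) = 694/15 and Ps = 24 + (2/17)·(5134/15) = 964/15.
Buyers' price falls by P* − Pb = 847/15 − 694/15 = 10.2; sellers' price rises by Ps − P* = 964/15 − 847/15 = 7.8.

Buyers gain $10.2 per unit; sellers gain $7.8 per unit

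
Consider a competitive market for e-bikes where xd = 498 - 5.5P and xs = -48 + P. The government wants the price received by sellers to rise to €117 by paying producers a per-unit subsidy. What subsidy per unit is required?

Required subsidy s = €39 per unit

At a seller price of 117, quantity supplied is -48 + 1·117 = 69.
Buyers absorb 69 only when they pay Pb with 498 − 5.5·Pb = 69, i.e. Pb = 78.
s = Ps − Pb = 117 − 78 = 39.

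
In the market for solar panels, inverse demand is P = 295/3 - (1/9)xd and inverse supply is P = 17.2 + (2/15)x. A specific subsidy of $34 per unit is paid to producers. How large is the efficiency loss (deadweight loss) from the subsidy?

Deadweight loss = 26010/11

Pre-subsidy: 295/3 - (1/9)x = 17.2 + (2/15)x gives x* = 3651/11 and P* = 676/11.
With the subsidy, sellers receive Ps = Pb + 34 for each unit, where Pb is the price buyers pay.
On the curves, Pb = 295/3 - (1/9)x and Ps = 17.2 + (2/15)x; the wedge Ps − Pb = 34 gives 17.2 + (2/15)x − (295/3 - (1/9)x) = 34, so x' = 471.
Then Pb = 295/3 − (1/9)·471 = 46 and Ps = 17.2 + (2/15)·471 = 80.
The subsidy expands output by 471 − 3651/11 = 1530/11 past the efficient level; on those units the gap between marginal cost and willingness to pay runs from 0 up to 34.
DWL = ½ × 34 × 1530/11 = 26010/11.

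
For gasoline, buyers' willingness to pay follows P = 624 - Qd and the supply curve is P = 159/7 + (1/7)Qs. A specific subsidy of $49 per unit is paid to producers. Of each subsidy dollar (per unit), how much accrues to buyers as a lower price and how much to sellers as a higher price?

Pre-subsidy: 624 - Q = 159/7 + (1/7)Q gives Q* = 526.125 and P* = 97.875.
With the subsidy, sellers receive Ps = Pb + 49 for each unit, where Pb is the price buyers pay.
On the curves, Pb = 624 - Q and Ps = 159/7 + (1/7)Q; the wedge Ps − Pb = 49 gives 159/7 + (1/7)Q − (624 - Q) = 49, so Q' = 569.
Then Pb = 624 − 1·569 = 55 and Ps = 159/7 + (1/7)·569 = 104.
Buyers' price falls by P* − Pb = 97.875 − 55 = 42.875; sellers' price rises by Ps − P* = 104 − 97.875 = 6.125.

Buyers gain $42.875 per unit; sellers gain $6.125 per unit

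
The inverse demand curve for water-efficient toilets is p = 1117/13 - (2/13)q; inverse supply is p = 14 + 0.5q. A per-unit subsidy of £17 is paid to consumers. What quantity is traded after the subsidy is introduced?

q' = 136

Pre-subsidy: 1117/13 - (2/13)q = 14 + 0.5q gives q* = 110 and p* = 69.
With the rebate, buyers effectively pay pb = ps − 17, where ps is the price sellers receive.
On the curves, pb = 1117/13 - (2/13)q and ps = 14 + 0.5q; the wedge ps − pb = 17 gives 14 + 0.5q − (1117/13 - (2/13)q) = 17, so q' = 136.
Then pb = 1117/13 − (2/13)·136 = 65 and ps = 14 + 0.5·136 = 82.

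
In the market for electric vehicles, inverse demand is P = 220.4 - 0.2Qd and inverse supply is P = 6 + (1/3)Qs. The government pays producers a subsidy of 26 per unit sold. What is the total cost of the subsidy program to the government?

Government cost = 11719.5

Pre-subsidy: 220.4 - 0.2Q = 6 + (1/3)Q gives Q* = 402 and P* = 140.
With the subsidy, sellers receive Ps = Pb + 26 for each unit, where Pb is the price buyers pay.
On the curves, Pb = 220.4 - 0.2Q and Ps = 6 + (1/3)Q; the wedge Ps − Pb = 26 gives 6 + (1/3)Q − (220.4 - 0.2Q) = 26, so Q' = 450.75.
Then Pb = 220.4 − 0.2·450.75 = 130.25 and Ps = 6 + (1/3)·450.75 = 156.25.
Government outlay = subsidy × quantity = 26 × 450.75 = 11719.5.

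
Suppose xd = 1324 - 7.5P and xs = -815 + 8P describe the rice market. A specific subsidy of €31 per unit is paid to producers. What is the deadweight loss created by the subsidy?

Pre-subsidy: 1324 - 7.5P = -815 + 8P gives P* = 138, x* = 289.
With the subsidy, sellers receive Ps = Pb + 31 for each unit, where Pb is the price buyers pay.
Supply in terms of Pb becomes xs = -815 + 8(Pb + 31) = -567 + 8Pb. Setting this equal to demand: 1324 - 7.5Pb = -567 + 8Pb, so Pb = 122.
Sellers receive Ps = 122 + 31 = 153; x' = 1324 − 7.5·122 = 409.
The subsidy expands output by 409 − 289 = 120 past the efficient level; on those units the gap between marginal cost and willingness to pay runs from 0 up to 31.
DWL = ½ × 31 × 120 = 1860.

Deadweight loss = €1860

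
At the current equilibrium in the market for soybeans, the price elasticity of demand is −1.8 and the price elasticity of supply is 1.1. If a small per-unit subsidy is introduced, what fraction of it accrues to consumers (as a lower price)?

For a small subsidy around the equilibrium, the benefit split depends on the relative slopes, which at a point are proportional to the elasticities.
Buyer share = εs/(εs + |εd|) = 1.1/(1.1 + 1.8) = 11/29; seller share = |εd|/(εs + |εd|) = 18/29.

Consumer share = 11/29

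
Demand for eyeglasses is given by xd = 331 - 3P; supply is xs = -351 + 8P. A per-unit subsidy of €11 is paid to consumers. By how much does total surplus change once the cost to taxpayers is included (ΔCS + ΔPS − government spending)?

Net change in total surplus = -€132

Pre-subsidy: 331 - 3P = -351 + 8P gives P* = 62, x* = 145.
With the rebate, buyers effectively pay Pb = Ps − 11, where Ps is the price sellers receive.
Demand in terms of Ps becomes xd = 331 − 3(Ps − 11) = 364 - 3Ps. Setting this equal to supply: 364 - 3Ps = -351 + 8Ps, so Ps = 65.
Buyers pay Pb = 65 − 11 = 54; x' = -351 + 8·65 = 169.
ΔCS = ½(145 + 169)(62 − 54) = 1256; ΔPS = ½(145 + 169)(65 − 62) = 471.
Government spending = 11 × 169 = 1859.
Net change = 1256 + 471 − 1859 = -132. The loss equals the DWL triangle ½·11·24.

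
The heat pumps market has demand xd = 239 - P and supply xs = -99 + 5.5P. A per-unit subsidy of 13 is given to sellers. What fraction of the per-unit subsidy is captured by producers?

Producer share = 2/13

Pre-subsidy: 239 - P = -99 + 5.5P gives P* = 52, x* = 187.
With the subsidy, sellers receive Ps = Pb + 13 for each unit, where Pb is the price buyers pay.
Supply in terms of Pb becomes xs = -99 + 5.5(Pb + 13) = -27.5 + 5.5Pb. Setting this equal to demand: 239 - Pb = -27.5 + 5.5Pb, so Pb = 41.
Sellers receive Ps = 41 + 13 = 54; x' = 239 − 1·41 = 198.
Buyers' price falls by P* − Pb = 52 − 41 = 11; sellers' price rises by Ps − P* = 54 − 52 = 2.
So producers capture 2/13 = 2/13 of each unit of subsidy.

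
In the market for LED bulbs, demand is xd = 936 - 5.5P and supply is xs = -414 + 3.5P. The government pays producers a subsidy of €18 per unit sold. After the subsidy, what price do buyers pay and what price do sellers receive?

Pre-subsidy: 936 - 5.5P = -414 + 3.5P gives P* = 150, x* = 111.
With the subsidy, sellers receive Ps = Pb + 18 for each unit, where Pb is the price buyers pay.
Supply in terms of Pb becomes xs = -414 + 3.5(Pb + 18) = -351 + 3.5Pb. Setting this equal to demand: 936 - 5.5Pb = -351 + 3.5Pb, so Pb = 143.
Sellers receive Ps = 143 + 18 = 161; x' = 936 − 5.5·143 = 149.5.

Buyers pay €143; sellers receive €161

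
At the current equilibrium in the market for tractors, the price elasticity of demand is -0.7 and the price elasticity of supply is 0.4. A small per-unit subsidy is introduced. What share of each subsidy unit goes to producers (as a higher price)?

Producer share = 7/11

For a small subsidy around the equilibrium, the benefit split depends on the relative slopes, which at a point are proportional to the elasticities.
Buyer share = εs/(εs + |εd|) = 0.4/(0.4 + 0.7) = 4/11; seller share = |εd|/(εs + |εd|) = 7/11.
So producers capture 7/11 of the subsidy.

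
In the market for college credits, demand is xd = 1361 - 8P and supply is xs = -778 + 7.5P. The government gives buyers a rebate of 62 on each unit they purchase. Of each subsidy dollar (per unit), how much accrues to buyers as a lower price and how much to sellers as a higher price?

Pre-subsidy: 1361 - 8P = -778 + 7.5P gives P* = 138, x* = 257.
With the rebate, buyers effectively pay Pb = Ps − 62, where Ps is the price sellers receive.
Demand in terms of Ps becomes xd = 1361 − 8(Ps − 62) = 1857 - 8Ps. Setting this equal to supply: 1857 - 8Ps = -778 + 7.5Ps, so Ps = 170.
Buyers pay Pb = 170 − 62 = 108; x' = -778 + 7.5·170 = 497.
Buyers' price falls by P* − Pb = 138 − 108 = 30; sellers' price rises by Ps − P* = 170 − 138 = 32.

Buyers gain 30 per unit; sellers gain 32 per unit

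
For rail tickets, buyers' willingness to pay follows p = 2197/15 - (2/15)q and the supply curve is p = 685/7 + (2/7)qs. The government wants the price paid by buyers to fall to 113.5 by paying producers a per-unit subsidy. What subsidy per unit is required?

Required subsidy s = 55 per unit

At a buyer price of 113.5, quantity demanded is 1098.5 − 7.5·113.5 = 247.25.
Sellers supply 247.25 only when they receive ps = 685/7 + (2/7)·247.25 = 168.5.
s = ps − pb = 168.5 − 113.5 = 55.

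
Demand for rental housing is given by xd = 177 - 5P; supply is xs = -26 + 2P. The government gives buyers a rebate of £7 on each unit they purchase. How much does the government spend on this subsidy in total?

Government cost = £294

Pre-subsidy: 177 - 5P = -26 + 2P gives P* = 29, x* = 32.
With the rebate, buyers effectively pay Pb = Ps − 7, where Ps is the price sellers receive.
Demand in terms of Ps becomes xd = 177 − 5(Ps − 7) = 212 - 5Ps. Setting this equal to supply: 212 - 5Ps = -26 + 2Ps, so Ps = 34.
Buyers pay Pb = 34 − 7 = 27; x' = -26 + 2·34 = 42.
Government outlay = subsidy × quantity = 7 × 42 = 294.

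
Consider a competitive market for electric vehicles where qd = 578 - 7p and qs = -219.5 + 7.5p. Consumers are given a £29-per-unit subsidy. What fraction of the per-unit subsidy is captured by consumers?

Consumer share = 15/29

Pre-subsidy: 578 - 7p = -219.5 + 7.5p gives p* = 55, q* = 193.
With the rebate, buyers effectively pay pb = ps − 29, where ps is the price sellers receive.
Demand in terms of ps becomes qd = 578 − 7(ps − 29) = 781 - 7ps. Setting this equal to supply: 781 - 7ps = -219.5 + 7.5ps, so ps = 69.
Buyers pay pb = 69 − 29 = 40; q' = -219.5 + 7.5·69 = 298.
Buyers' price falls by p* − pb = 55 − 40 = 15; sellers' price rises by ps − p* = 69 − 55 = 14.
So consumers capture 15/29 = 15/29 of each unit of subsidy.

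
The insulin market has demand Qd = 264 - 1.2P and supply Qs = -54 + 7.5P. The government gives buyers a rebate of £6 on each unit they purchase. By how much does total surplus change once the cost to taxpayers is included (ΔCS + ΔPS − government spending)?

Net change in total surplus = -540/29

Pre-subsidy: 264 - 1.2P = -54 + 7.5P gives P* = 1060/29, Q* = 6384/29.
With the rebate, buyers effectively pay Pb = Ps − 6, where Ps is the price sellers receive.
Demand in terms of Ps becomes Qd = 264 − 1.2(Ps − 6) = 271.2 - 1.2Ps. Setting this equal to supply: 271.2 - 1.2Ps = -54 + 7.5Ps, so Ps = 1084/29.
Buyers pay Pb = 1084/29 − 6 = 910/29; Q' = -54 + 7.5·(1084/29) = 6564/29.
ΔCS = ½(6384/29 + 6564/29)(1060/29 − 910/29) = 971100/841; ΔPS = ½(6384/29 + 6564/29)(1084/29 − 1060/29) = 155376/841.
Government spending = 6 × 6564/29 = 39384/29.
Net change = 971100/841 + 155376/841 − 39384/29 = -540/29. The loss equals the DWL triangle ½·6·180/29.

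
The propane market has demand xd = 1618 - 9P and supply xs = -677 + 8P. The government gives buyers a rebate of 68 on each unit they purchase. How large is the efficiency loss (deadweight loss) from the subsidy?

Pre-subsidy: 1618 - 9P = -677 + 8P gives P* = 135, x* = 403.
With the rebate, buyers effectively pay Pb = Ps − 68, where Ps is the price sellers receive.
Demand in terms of Ps becomes xd = 1618 − 9(Ps − 68) = 2230 - 9Ps. Setting this equal to supply: 2230 - 9Ps = -677 + 8Ps, so Ps = 171.
Buyers pay Pb = 171 − 68 = 103; x' = -677 + 8·171 = 691.
The subsidy expands output by 691 − 403 = 288 past the efficient level; on those units the gap between marginal cost and willingness to pay runs from 0 up to 68.
DWL = ½ × 68 × 288 = 9792.

Deadweight loss = 9792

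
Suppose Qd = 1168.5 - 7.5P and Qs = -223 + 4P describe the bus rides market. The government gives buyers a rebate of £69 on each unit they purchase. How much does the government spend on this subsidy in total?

Pre-subsidy: 1168.5 - 7.5P = -223 + 4P gives P* = 121, Q* = 261.
With the rebate, buyers effectively pay Pb = Ps − 69, where Ps is the price sellers receive.
Demand in terms of Ps becomes Qd = 1168.5 − 7.5(Ps − 69) = 1686 - 7.5Ps. Setting this equal to supply: 1686 - 7.5Ps = -223 + 4Ps, so Ps = 166.
Buyers pay Pb = 166 − 69 = 97; Q' = -223 + 4·166 = 441.
Government outlay = subsidy × quantity = 69 × 441 = 30429.

Government cost = £30429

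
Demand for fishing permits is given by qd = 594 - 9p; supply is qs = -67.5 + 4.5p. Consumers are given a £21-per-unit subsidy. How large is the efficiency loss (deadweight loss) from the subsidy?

Pre-subsidy: 594 - 9p = -67.5 + 4.5p gives p* = 49, q* = 153.
With the rebate, buyers effectively pay pb = ps − 21, where ps is the price sellers receive.
Demand in terms of ps becomes qd = 594 − 9(ps − 21) = 783 - 9ps. Setting this equal to supply: 783 - 9ps = -67.5 + 4.5ps, so ps = 63.
Buyers pay pb = 63 − 21 = 42; q' = -67.5 + 4.5·63 = 216.
The subsidy expands output by 216 − 153 = 63 past the efficient level; on those units the gap between marginal cost and willingness to pay runs from 0 up to 21.
DWL = ½ × 21 × 63 = 661.5.

Deadweight loss = £661.5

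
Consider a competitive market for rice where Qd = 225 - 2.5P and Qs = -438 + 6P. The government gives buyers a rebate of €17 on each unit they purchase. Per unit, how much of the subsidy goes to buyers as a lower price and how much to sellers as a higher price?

Buyers gain €12 per unit; sellers gain €5 per unit

Pre-subsidy: 225 - 2.5P = -438 + 6P gives P* = 78, Q* = 30.
With the rebate, buyers effectively pay Pb = Ps − 17, where Ps is the price sellers receive.
Demand in terms of Ps becomes Qd = 225 − 2.5(Ps − 17) = 267.5 - 2.5Ps. Setting this equal to supply: 267.5 - 2.5Ps = -438 + 6Ps, so Ps = 83.
Buyers pay Pb = 83 − 17 = 66; Q' = -438 + 6·83 = 60.
Buyers' price falls by P* − Pb = 78 − 66 = 12; sellers' price rises by Ps − P* = 83 − 78 = 5.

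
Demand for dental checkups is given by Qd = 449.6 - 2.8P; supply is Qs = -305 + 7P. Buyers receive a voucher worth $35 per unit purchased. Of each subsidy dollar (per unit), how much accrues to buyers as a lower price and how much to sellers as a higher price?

Buyers gain $25 per unit; sellers gain $10 per unit

Pre-subsidy: 449.6 - 2.8P = -305 + 7P gives P* = 77, Q* = 234.
With the rebate, buyers effectively pay Pb = Ps − 35, where Ps is the price sellers receive.
Demand in terms of Ps becomes Qd = 449.6 − 2.8(Ps − 35) = 547.6 - 2.8Ps. Setting this equal to supply: 547.6 - 2.8Ps = -305 + 7Ps, so Ps = 87.
Buyers pay Pb = 87 − 35 = 52; Q' = -305 + 7·87 = 304.
Buyers' price falls by P* − Pb = 77 − 52 = 25; sellers' price rises by Ps − P* = 87 − 77 = 10.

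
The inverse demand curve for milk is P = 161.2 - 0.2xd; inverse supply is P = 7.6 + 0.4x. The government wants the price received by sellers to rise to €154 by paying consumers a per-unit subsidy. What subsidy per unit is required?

Required subsidy s = €66 per unit

At a seller price of 154, quantity supplied is -19 + 2.5·154 = 366.
Buyers absorb 366 only when they pay Pb = 161.2 − 0.2·366 = 88.
s = Ps − Pb = 154 − 88 = 66.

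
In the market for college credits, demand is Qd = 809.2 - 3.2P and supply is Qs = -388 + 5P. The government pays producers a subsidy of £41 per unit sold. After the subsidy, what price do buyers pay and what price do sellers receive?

Buyers pay £121; sellers receive £162

Pre-subsidy: 809.2 - 3.2P = -388 + 5P gives P* = 146, Q* = 342.
With the subsidy, sellers receive Ps = Pb + 41 for each unit, where Pb is the price buyers pay.
Supply in terms of Pb becomes Qs = -388 + 5(Pb + 41) = -183 + 5Pb. Setting this equal to demand: 809.2 - 3.2Pb = -183 + 5Pb, so Pb = 121.
Sellers receive Ps = 121 + 41 = 162; Q' = 809.2 − 3.2·121 = 422.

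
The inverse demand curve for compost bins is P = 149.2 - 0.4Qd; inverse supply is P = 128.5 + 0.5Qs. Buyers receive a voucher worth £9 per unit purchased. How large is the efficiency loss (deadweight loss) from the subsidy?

Deadweight loss = £45

Pre-subsidy: 149.2 - 0.4Q = 128.5 + 0.5Q gives Q* = 23 and P* = 140.
With the rebate, buyers effectively pay Pb = Ps − 9, where Ps is the price sellers receive.
On the curves, Pb = 149.2 - 0.4Q and Ps = 128.5 + 0.5Q; the wedge Ps − Pb = 9 gives 128.5 + 0.5Q − (149.2 - 0.4Q) = 9, so Q' = 33.
Then Pb = 149.2 − 0.4·33 = 136 and Ps = 128.5 + 0.5·33 = 145.
The subsidy expands output by 33 − 23 = 10 past the efficient level; on those units the gap between marginal cost and willingness to pay runs from 0 up to 9.
DWL = ½ × 9 × 10 = 45.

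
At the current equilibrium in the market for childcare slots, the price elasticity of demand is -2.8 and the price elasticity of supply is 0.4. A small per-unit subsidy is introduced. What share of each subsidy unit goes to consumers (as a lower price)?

Consumer share = 0.125

For a small subsidy around the equilibrium, the benefit split depends on the relative slopes, which at a point are proportional to the elasticities.
Buyer share = εs/(εs + |εd|) = 0.4/(0.4 + 2.8) = 0.125; seller share = |εd|/(εs + |εd|) = 0.875.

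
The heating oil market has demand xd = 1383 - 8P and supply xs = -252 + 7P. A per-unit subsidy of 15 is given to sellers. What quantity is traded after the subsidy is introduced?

Pre-subsidy: 1383 - 8P = -252 + 7P gives P* = 109, x* = 511.
With the subsidy, sellers receive Ps = Pb + 15 for each unit, where Pb is the price buyers pay.
Supply in terms of Pb becomes xs = -252 + 7(Pb + 15) = -147 + 7Pb. Setting this equal to demand: 1383 - 8Pb = -147 + 7Pb, so Pb = 102.
Sellers receive Ps = 102 + 15 = 117; x' = 1383 − 8·102 = 567.

x' = 567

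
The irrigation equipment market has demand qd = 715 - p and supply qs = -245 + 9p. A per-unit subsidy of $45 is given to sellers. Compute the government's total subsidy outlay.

Government cost = $29677.5

Pre-subsidy: 715 - p = -245 + 9p gives p* = 96, q* = 619.
With the subsidy, sellers receive ps = pb + 45 for each unit, where pb is the price buyers pay.
Supply in terms of pb becomes qs = -245 + 9(pb + 45) = 160 + 9pb. Setting this equal to demand: 715 - pb = 160 + 9pb, so pb = 55.5.
Sellers receive ps = 55.5 + 45 = 100.5; q' = 715 − 1·55.5 = 659.5.
Government outlay = subsidy × quantity = 45 × 659.5 = 29677.5.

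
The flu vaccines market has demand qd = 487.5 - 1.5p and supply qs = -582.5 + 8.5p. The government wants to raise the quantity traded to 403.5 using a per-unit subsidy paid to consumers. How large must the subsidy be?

Required subsidy s = 60 per unit

At q = 403.5, invert demand for the buyer price: pb = (487.5 − 403.5)/1.5 = 56; invert supply for the seller price: ps = (403.5 − (-582.5))/8.5 = 116.
The subsidy must fill the gap: s = ps − pb = 116 − 56 = 60.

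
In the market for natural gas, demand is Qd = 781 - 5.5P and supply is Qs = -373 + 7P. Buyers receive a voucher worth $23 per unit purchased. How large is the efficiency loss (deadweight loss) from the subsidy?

Pre-subsidy: 781 - 5.5P = -373 + 7P gives P* = 92.32, Q* = 273.24.
With the rebate, buyers effectively pay Pb = Ps − 23, where Ps is the price sellers receive.
Demand in terms of Ps becomes Qd = 781 − 5.5(Ps − 23) = 907.5 - 5.5Ps. Setting this equal to supply: 907.5 - 5.5Ps = -373 + 7Ps, so Ps = 102.44.
Buyers pay Pb = 102.44 − 23 = 79.44; Q' = -373 + 7·102.44 = 344.08.
The subsidy expands output by 344.08 − 273.24 = 70.84 past the efficient level; on those units the gap between marginal cost and willingness to pay runs from 0 up to 23.
DWL = ½ × 23 × 70.84 = 814.66.

Deadweight loss = $814.66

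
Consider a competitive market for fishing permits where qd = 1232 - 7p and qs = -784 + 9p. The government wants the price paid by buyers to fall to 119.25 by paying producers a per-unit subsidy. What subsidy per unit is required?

Required subsidy s = 12 per unit

At a buyer price of 119.25, quantity demanded is 1232 − 7·119.25 = 397.25.
Sellers supply 397.25 only when they receive ps with -784 + 9·ps = 397.25, i.e. ps = 131.25.
s = ps − pb = 131.25 − 119.25 = 12.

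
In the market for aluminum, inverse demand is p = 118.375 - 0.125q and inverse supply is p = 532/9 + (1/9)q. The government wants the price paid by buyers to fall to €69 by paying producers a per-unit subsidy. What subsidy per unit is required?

At a buyer price of 69, quantity demanded is 947 − 8·69 = 395.
Sellers supply 395 only when they receive ps = 532/9 + (1/9)·395 = 103.
s = ps − pb = 103 − 69 = 34.

Required subsidy s = €34 per unit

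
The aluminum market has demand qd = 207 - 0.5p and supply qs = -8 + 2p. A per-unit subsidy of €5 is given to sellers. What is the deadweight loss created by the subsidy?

Deadweight loss = €5

Pre-subsidy: 207 - 0.5p = -8 + 2p gives p* = 86, q* = 164.
With the subsidy, sellers receive ps = pb + 5 for each unit, where pb is the price buyers pay.
Supply in terms of pb becomes qs = -8 + 2(pb + 5) = 2 + 2pb. Setting this equal to demand: 207 - 0.5pb = 2 + 2pb, so pb = 82.
Sellers receive ps = 82 + 5 = 87; q' = 207 − 0.5·82 = 166.
The subsidy expands output by 166 − 164 = 2 past the efficient level; on those units the gap between marginal cost and willingness to pay runs from 0 up to 5.
DWL = ½ × 5 × 2 = 5.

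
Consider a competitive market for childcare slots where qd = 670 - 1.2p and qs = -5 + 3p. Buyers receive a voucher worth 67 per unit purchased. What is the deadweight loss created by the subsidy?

Deadweight loss = 13467/7

Pre-subsidy: 670 - 1.2p = -5 + 3p gives p* = 1125/7, q* = 3340/7.
With the rebate, buyers effectively pay pb = ps − 67, where ps is the price sellers receive.
Demand in terms of ps becomes qd = 670 − 1.2(ps − 67) = 750.4 - 1.2ps. Setting this equal to supply: 750.4 - 1.2ps = -5 + 3ps, so ps = 1259/7.
Buyers pay pb = 1259/7 − 67 = 790/7; q' = -5 + 3·(1259/7) = 3742/7.
The subsidy expands output by 3742/7 − 3340/7 = 402/7 past the efficient level; on those units the gap between marginal cost and willingness to pay runs from 0 up to 67.
DWL = ½ × 67 × 402/7 = 13467/7.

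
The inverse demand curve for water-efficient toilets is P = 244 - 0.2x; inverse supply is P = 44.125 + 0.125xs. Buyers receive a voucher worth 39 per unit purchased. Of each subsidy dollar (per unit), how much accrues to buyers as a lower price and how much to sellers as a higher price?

Pre-subsidy: 244 - 0.2x = 44.125 + 0.125x gives x* = 615 and P* = 121.
With the rebate, buyers effectively pay Pb = Ps − 39, where Ps is the price sellers receive.
On the curves, Pb = 244 - 0.2x and Ps = 44.125 + 0.125x; the wedge Ps − Pb = 39 gives 44.125 + 0.125x − (244 - 0.2x) = 39, so x' = 735.
Then Pb = 244 − 0.2·735 = 97 and Ps = 44.125 + 0.125·735 = 136.
Buyers' price falls by P* − Pb = 121 − 97 = 24; sellers' price rises by Ps − P* = 136 − 121 = 15.

Buyers gain 24 per unit; sellers gain 15 per unit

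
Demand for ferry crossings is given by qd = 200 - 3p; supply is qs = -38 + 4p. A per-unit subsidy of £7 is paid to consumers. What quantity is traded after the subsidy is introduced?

Pre-subsidy: 200 - 3p = -38 + 4p gives p* = 34, q* = 98.
With the rebate, buyers effectively pay pb = ps − 7, where ps is the price sellers receive.
Demand in terms of ps becomes qd = 200 − 3(ps − 7) = 221 - 3ps. Setting this equal to supply: 221 - 3ps = -38 + 4ps, so ps = 37.
Buyers pay pb = 37 − 7 = 30; q' = -38 + 4·37 = 110.

q' = 110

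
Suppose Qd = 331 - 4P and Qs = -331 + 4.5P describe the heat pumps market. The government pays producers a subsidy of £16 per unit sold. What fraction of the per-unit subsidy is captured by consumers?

Pre-subsidy: 331 - 4P = -331 + 4.5P gives P* = 1324/17, Q* = 331/17.
With the subsidy, sellers receive Ps = Pb + 16 for each unit, where Pb is the price buyers pay.
Supply in terms of Pb becomes Qs = -331 + 4.5(Pb + 16) = -259 + 4.5Pb. Setting this equal to demand: 331 - 4Pb = -259 + 4.5Pb, so Pb = 1180/17.
Sellers receive Ps = 1180/17 + 16 = 1452/17; Q' = 331 − 4·(1180/17) = 907/17.
Buyers' price falls by P* − Pb = 1324/17 − 1180/17 = 144/17; sellers' price rises by Ps − P* = 1452/17 − 1324/17 = 128/17.
So consumers capture (144/17)/16 = 9/17 of each unit of subsidy.

Consumer share = 9/17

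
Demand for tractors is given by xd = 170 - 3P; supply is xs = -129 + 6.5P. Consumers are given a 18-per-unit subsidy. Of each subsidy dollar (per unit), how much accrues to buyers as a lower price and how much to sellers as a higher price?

Buyers gain 234/19 per unit; sellers gain 108/19 per unit

Pre-subsidy: 170 - 3P = -129 + 6.5P gives P* = 598/19, x* = 1436/19.
With the rebate, buyers effectively pay Pb = Ps − 18, where Ps is the price sellers receive.
Demand in terms of Ps becomes xd = 170 − 3(Ps − 18) = 224 - 3Ps. Setting this equal to supply: 224 - 3Ps = -129 + 6.5Ps, so Ps = 706/19.
Buyers pay Pb = 706/19 − 18 = 364/19; x' = -129 + 6.5·(706/19) = 2138/19.
Buyers' price falls by P* − Pb = 598/19 − 364/19 = 234/19; sellers' price rises by Ps − P* = 706/19 − 598/19 = 108/19.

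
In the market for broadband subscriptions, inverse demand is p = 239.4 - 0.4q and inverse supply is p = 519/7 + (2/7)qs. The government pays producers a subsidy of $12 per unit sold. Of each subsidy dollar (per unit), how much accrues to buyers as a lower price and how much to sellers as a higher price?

Pre-subsidy: 239.4 - 0.4q = 519/7 + (2/7)q gives q* = 241 and p* = 143.
With the subsidy, sellers receive ps = pb + 12 for each unit, where pb is the price buyers pay.
On the curves, pb = 239.4 - 0.4q and ps = 519/7 + (2/7)q; the wedge ps − pb = 12 gives 519/7 + (2/7)q − (239.4 - 0.4q) = 12, so q' = 258.5.
Then pb = 239.4 − 0.4·258.5 = 136 and ps = 519/7 + (2/7)·258.5 = 148.
Buyers' price falls by p* − pb = 143 − 136 = 7; sellers' price rises by ps − p* = 148 − 143 = 5.

Buyers gain $7 per unit; sellers gain $5 per unit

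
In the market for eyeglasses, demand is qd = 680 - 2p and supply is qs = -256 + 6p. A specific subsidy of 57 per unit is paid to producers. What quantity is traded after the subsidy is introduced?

Pre-subsidy: 680 - 2p = -256 + 6p gives p* = 117, q* = 446.
With the subsidy, sellers receive ps = pb + 57 for each unit, where pb is the price buyers pay.
Supply in terms of pb becomes qs = -256 + 6(pb + 57) = 86 + 6pb. Setting this equal to demand: 680 - 2pb = 86 + 6pb, so pb = 74.25.
Sellers receive ps = 74.25 + 57 = 131.25; q' = 680 − 2·74.25 = 531.5.

q' = 531.5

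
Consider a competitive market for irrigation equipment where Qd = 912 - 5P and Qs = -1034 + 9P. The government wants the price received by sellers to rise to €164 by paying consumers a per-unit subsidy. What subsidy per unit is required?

At a seller price of 164, quantity supplied is -1034 + 9·164 = 442.
Buyers absorb 442 only when they pay Pb with 912 − 5·Pb = 442, i.e. Pb = 94.
s = Ps − Pb = 164 − 94 = 70.

Required subsidy s = €70 per unit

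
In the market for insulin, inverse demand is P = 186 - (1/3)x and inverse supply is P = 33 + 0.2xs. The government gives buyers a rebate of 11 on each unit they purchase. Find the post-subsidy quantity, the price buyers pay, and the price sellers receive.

Pre-subsidy: 186 - (1/3)x = 33 + 0.2x gives x* = 286.875 and P* = 90.375.
With the rebate, buyers effectively pay Pb = Ps − 11, where Ps is the price sellers receive.
On the curves, Pb = 186 - (1/3)x and Ps = 33 + 0.2x; the wedge Ps − Pb = 11 gives 33 + 0.2x − (186 - (1/3)x) = 11, so x' = 307.5.
Then Pb = 186 − (1/3)·307.5 = 83.5 and Ps = 33 + 0.2·307.5 = 94.5.

x' = 307.5; buyers pay 83.5; sellers receive 94.5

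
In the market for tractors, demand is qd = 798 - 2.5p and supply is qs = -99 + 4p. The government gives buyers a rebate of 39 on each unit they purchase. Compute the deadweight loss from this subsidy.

Deadweight loss = 1170

Pre-subsidy: 798 - 2.5p = -99 + 4p gives p* = 138, q* = 453.
With the rebate, buyers effectively pay pb = ps − 39, where ps is the price sellers receive.
Demand in terms of ps becomes qd = 798 − 2.5(ps − 39) = 895.5 - 2.5ps. Setting this equal to supply: 895.5 - 2.5ps = -99 + 4ps, so ps = 153.
Buyers pay pb = 153 − 39 = 114; q' = -99 + 4·153 = 513.
The subsidy expands output by 513 − 453 = 60 past the efficient level; on those units the gap between marginal cost and willingness to pay runs from 0 up to 39.
DWL = ½ × 39 × 60 = 1170.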